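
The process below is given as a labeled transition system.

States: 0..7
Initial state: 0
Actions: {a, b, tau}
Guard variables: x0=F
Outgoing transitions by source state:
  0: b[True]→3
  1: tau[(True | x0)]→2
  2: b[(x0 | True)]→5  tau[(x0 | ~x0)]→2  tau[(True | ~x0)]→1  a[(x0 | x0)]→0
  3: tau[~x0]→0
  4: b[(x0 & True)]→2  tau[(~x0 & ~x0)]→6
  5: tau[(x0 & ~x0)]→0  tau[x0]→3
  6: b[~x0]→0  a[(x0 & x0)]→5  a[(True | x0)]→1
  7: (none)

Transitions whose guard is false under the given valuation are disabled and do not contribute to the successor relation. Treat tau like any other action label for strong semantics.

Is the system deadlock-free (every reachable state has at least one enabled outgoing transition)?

R = {0,3}
  0: b→3  [1 out]
  3: tau→0  [1 out]

Answer: DEADLOCK-FREE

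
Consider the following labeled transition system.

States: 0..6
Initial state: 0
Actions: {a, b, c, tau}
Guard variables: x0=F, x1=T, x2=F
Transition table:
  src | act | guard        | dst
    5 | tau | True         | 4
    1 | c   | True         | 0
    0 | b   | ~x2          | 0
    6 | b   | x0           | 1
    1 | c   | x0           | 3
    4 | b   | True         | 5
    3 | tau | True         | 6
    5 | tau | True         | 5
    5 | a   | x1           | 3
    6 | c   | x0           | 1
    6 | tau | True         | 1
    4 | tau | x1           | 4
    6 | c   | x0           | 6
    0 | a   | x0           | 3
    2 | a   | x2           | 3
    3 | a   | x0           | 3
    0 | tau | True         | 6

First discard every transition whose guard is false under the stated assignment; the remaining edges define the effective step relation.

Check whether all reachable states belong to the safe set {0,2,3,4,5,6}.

Answer: INVARIANT VIOLATED at state 1

Working:
Inv-set: {0,2,3,4,5,6}
Reach set: {0,1,6}
  0: safe
  1: ✗ unsafe
  6: safe
counterexample path to 1: tau·tau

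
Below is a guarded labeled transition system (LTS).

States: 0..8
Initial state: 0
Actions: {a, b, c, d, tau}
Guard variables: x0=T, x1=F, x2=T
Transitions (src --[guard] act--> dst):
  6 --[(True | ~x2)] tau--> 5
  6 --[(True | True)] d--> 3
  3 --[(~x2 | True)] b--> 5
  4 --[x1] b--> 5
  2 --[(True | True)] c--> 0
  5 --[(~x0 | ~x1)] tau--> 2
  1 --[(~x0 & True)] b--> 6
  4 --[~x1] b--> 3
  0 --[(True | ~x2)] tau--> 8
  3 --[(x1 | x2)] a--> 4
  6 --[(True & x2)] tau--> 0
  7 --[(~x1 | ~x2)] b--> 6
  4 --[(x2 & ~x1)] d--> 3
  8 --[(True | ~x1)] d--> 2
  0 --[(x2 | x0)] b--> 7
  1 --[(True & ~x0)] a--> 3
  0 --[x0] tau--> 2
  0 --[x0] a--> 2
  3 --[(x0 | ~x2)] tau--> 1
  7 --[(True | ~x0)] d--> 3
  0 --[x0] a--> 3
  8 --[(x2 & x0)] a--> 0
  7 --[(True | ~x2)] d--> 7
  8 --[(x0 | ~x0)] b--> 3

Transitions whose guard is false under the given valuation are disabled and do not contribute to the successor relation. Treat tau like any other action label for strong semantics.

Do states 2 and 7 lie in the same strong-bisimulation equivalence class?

Answer: NOT BISIMILAR

Working:
Bisimulation quotient by refinement:
  round 0: {{0,1,2,3,4,5,6,7,8}}
  round 1: {{0,3},{1},{2},{4,7},{5},{6},{8}}
  round 2: {{0},{1},{2},{3},{4},{5},{6},{7},{8}}
9 equivalence class(es) (converged in 3)
2∈{2}, 7∈{7}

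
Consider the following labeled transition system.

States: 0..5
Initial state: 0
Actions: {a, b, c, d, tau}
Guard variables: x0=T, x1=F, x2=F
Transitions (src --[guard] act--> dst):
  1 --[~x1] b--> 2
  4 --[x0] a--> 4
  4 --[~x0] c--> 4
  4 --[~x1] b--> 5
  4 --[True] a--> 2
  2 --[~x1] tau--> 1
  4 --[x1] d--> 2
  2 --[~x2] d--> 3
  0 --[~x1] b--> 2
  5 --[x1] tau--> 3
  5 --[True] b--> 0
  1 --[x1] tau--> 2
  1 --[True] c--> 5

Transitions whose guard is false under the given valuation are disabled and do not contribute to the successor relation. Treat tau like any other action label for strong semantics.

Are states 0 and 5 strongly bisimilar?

Answer: NOT BISIMILAR

Working:
Compute ~ classes (split until stable):
  round 0: {{0,1,2,3,4,5}}
  round 1: {{0,5},{1},{2},{3},{4}}
  round 2: {{0},{1},{2},{3},{4},{5}}
Fixed point at round 3; 6 class(es).
0∈{0}, 5∈{5}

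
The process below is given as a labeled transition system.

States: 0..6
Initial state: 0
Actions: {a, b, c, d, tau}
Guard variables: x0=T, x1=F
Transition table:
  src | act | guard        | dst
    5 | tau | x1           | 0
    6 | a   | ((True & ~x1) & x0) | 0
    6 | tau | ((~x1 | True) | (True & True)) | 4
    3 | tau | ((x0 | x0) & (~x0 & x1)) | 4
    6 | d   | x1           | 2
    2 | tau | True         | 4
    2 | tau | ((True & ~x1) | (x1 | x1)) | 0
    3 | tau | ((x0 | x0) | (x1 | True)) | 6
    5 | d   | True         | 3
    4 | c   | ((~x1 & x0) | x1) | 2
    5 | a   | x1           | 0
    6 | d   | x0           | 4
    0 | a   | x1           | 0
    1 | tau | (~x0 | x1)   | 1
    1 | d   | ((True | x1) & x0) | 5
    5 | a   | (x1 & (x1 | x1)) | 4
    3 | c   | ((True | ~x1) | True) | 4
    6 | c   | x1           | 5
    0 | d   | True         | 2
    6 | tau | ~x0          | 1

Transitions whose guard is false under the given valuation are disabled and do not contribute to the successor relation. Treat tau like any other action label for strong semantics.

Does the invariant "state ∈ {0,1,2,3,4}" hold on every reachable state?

Answer: INVARIANT HOLDS

Analysis:
Allowed set {0,1,2,3,4}
R = {0,2,4}
  0: ok
  2: ok
  4: ok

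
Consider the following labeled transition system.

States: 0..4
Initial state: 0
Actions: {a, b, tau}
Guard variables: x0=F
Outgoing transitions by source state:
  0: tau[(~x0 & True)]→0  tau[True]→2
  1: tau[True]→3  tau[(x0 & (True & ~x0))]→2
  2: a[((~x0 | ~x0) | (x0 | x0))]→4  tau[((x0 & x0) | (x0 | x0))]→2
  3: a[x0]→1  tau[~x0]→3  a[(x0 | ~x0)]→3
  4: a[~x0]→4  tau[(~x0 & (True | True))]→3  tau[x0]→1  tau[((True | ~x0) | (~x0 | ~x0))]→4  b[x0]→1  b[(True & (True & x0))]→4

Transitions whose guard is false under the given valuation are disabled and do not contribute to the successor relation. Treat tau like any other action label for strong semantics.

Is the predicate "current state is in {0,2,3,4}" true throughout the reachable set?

Answer: INVARIANT HOLDS

Working:
Allowed set {0,2,3,4}
Reachable = {0,2,3,4}
  0: ✓
  2: ✓
  3: ✓
  4: ✓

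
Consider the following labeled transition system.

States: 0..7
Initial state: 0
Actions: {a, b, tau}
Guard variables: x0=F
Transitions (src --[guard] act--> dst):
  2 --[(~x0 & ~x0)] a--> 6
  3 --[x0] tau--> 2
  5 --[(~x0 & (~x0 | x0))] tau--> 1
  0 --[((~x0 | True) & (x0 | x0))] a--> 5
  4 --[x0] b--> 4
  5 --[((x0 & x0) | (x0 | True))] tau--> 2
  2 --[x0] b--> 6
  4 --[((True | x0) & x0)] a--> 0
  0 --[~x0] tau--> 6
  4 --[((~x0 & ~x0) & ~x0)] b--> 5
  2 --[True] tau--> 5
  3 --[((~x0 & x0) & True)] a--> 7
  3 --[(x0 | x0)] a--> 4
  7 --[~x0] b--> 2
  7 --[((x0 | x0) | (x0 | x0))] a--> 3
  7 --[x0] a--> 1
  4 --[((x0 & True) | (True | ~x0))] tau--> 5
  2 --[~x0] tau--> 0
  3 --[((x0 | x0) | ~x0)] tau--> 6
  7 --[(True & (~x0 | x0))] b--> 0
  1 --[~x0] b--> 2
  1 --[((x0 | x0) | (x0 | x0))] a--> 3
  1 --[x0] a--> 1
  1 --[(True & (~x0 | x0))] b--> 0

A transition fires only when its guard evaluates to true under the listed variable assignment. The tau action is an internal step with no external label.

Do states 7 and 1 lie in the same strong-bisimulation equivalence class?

Answer: BISIMILAR

Working:
Compute ~ classes (split until stable):
  round 0: {{0,1,2,3,4,5,6,7}}
  round 1: {{0,3,5},{1,7},{2},{4},{6}}
  round 2: {{0,3},{1,7},{2},{4},{5},{6}}
Fixed point at round 3; 6 class(es).
7∈{1,7}, 1∈{1,7}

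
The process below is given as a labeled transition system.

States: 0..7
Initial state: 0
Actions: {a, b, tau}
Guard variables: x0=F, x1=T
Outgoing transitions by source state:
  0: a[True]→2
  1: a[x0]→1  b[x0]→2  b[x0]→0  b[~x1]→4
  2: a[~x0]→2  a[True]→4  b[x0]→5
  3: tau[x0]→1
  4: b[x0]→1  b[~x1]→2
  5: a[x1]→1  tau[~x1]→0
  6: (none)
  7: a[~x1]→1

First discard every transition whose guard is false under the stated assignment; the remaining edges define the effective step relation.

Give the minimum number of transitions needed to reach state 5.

BFS to 5:
  depth 0: {0}
  depth 1: {2}
  depth 2: {4}
5 never appears.

Answer: UNREACHABLE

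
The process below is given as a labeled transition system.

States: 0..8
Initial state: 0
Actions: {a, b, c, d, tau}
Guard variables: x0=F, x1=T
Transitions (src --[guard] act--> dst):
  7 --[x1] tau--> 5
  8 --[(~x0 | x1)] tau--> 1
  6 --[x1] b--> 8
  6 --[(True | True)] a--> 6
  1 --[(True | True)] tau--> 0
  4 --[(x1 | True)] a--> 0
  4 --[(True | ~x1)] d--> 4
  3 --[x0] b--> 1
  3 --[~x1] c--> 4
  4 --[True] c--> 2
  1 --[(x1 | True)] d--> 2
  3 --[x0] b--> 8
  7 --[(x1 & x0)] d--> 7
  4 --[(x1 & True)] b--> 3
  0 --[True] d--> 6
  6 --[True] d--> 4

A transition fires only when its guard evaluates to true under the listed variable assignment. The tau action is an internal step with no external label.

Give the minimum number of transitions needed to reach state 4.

Answer: 2

Working:
Breadth-first toward 4:
  depth 0: {0}
  depth 1: {6}
  depth 2: {4,8}
depth(4)=2, e.g. d·d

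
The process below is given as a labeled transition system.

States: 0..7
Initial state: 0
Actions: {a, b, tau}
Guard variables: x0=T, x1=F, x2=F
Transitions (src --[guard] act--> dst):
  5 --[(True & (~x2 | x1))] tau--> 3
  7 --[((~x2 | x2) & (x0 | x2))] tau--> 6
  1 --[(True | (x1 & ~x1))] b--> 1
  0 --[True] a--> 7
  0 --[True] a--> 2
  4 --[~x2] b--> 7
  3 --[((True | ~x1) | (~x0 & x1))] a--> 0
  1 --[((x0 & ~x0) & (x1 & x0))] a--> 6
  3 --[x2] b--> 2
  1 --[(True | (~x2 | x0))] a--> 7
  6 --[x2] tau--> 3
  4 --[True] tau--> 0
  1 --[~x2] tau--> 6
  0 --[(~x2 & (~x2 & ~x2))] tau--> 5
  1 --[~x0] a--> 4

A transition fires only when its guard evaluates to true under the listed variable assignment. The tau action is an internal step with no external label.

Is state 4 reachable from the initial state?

Guard filter leaves 11 enabled edge(s).
depth 0: {0}
depth 1: {2,5,7}  cumulative {0,2,5,7}
depth 2: {3,6}  cumulative {0,2,3,5,6,7}
Reach set: {0,2,3,5,6,7}

Answer: UNREACHABLE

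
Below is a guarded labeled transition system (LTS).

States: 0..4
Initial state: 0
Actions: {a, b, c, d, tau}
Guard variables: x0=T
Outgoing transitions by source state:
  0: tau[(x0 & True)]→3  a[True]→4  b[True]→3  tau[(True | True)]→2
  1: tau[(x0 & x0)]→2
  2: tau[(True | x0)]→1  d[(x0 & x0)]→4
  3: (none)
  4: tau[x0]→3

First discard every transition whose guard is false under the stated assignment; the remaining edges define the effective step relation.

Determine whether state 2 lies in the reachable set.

Answer: REACHABLE

Trace:
Guard filter leaves 8 enabled edge(s).
depth 0: {0}
depth 1: {2,3,4}  cumulative {0,2,3,4}
depth 2: {1}  cumulative {0,1,2,3,4}
R = {0,1,2,3,4}
trace reaching 2: tau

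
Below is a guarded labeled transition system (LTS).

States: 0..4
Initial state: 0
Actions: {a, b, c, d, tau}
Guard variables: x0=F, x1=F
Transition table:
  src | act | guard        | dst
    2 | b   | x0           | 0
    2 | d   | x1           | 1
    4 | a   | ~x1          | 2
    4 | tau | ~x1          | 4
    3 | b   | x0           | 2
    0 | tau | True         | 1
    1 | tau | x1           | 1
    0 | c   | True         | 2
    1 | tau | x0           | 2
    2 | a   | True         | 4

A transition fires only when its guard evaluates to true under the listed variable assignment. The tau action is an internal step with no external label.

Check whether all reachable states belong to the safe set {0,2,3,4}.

Answer: INVARIANT VIOLATED at state 1

Trace:
Inv-set: {0,2,3,4}
R = {0,1,2,4}
  0: ✓
  1: outside
  2: ✓
  4: ✓
witness against invariant: tau → 1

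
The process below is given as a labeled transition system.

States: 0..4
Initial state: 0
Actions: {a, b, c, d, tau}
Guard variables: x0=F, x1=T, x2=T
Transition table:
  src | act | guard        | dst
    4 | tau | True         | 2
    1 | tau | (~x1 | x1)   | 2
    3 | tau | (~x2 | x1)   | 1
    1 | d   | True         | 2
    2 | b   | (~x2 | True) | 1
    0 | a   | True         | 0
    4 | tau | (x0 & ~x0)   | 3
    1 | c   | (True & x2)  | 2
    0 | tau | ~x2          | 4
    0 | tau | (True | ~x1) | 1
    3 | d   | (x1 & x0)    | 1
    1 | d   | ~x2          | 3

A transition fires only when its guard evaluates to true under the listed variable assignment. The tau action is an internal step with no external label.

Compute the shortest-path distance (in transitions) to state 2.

Layered search for 2:
  Layer 0: {0}
  Layer 1: {1}
  Layer 2: {2}
depth(2)=2, e.g. tau·c

Answer: 2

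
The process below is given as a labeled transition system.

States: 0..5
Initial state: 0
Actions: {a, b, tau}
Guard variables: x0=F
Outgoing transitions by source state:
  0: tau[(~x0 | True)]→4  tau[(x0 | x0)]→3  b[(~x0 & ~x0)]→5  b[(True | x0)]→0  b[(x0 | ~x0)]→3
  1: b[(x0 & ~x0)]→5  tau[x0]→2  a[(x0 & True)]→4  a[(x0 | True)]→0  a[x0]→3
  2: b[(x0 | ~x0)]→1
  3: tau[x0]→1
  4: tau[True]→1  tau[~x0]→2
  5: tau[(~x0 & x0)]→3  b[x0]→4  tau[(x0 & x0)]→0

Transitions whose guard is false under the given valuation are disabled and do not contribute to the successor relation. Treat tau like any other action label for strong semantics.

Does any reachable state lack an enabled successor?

Answer: DEADLOCK at state 3

Trace:
Reachable = {0,1,2,3,4,5}
  0: b→0  b→3  b→5  tau→4  [4 out]
  1: a→0  [1 out]
  2: b→1  [1 out]
  3: ∅  [STUCK]
  4: tau→1  tau→2  [2 out]
  5: ∅  [STUCK]
trace reaching 3: b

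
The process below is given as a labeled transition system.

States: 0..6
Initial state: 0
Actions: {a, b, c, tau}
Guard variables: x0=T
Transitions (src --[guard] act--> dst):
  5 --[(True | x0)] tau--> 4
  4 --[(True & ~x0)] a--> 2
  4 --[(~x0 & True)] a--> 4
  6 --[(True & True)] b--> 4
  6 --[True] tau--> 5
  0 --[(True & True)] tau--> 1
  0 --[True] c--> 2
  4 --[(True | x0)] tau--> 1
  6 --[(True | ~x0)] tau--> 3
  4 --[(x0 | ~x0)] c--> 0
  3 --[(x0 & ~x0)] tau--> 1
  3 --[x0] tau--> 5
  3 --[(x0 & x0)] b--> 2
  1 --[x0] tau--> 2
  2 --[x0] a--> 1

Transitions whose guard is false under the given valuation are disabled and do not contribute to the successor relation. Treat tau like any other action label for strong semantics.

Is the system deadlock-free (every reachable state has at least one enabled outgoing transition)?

Answer: DEADLOCK-FREE

Analysis:
Reachable = {0,1,2}
  0: c→2  tau→1  [2 out]
  1: tau→2  [1 out]
  2: a→1  [1 out]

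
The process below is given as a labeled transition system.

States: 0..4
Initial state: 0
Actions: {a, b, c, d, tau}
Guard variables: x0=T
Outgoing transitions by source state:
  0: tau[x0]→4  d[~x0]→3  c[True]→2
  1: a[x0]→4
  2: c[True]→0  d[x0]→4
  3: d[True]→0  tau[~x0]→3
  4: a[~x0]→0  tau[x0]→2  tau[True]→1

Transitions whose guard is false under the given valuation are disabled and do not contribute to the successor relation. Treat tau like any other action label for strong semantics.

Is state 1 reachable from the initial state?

Answer: REACHABLE

Working:
Guard filter leaves 8 enabled edge(s).
depth 0: {0}
depth 1: {2,4}  now seen {0,2,4}
depth 2: {1}  now seen {0,1,2,4}
Reach set: {0,1,2,4}
trace reaching 1: tau·tau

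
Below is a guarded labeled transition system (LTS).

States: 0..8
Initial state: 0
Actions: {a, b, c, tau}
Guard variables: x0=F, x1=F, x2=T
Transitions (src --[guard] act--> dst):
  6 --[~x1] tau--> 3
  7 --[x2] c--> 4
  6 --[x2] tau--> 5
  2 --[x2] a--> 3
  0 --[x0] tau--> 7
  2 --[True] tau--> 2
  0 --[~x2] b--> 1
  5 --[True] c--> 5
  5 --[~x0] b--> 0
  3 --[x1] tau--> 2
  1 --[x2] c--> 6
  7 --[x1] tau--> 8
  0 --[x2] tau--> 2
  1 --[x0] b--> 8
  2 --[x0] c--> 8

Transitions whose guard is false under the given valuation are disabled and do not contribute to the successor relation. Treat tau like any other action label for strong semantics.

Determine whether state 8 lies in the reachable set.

9 transition(s) survive guard evaluation.
depth 0: {0}
depth 1: {2}  total {0,2}
depth 2: {3}  total {0,2,3}
Reachable = {0,2,3}

Answer: UNREACHABLE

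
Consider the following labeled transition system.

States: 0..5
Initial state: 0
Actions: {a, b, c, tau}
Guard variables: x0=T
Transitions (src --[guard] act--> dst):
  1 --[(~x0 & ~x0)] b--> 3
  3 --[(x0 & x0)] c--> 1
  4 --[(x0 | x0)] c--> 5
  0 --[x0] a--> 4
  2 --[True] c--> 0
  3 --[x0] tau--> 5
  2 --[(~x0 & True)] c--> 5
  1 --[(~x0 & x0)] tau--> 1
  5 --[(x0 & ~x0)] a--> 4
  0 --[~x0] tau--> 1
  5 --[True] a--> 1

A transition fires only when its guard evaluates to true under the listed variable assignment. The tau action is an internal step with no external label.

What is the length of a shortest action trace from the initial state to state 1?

Breadth-first toward 1:
  L0 = {0}
  L1 = {4}
  L2 = {5}
  L3 = {1}
first hit 1 at d=3 via a·c·a

Answer: 3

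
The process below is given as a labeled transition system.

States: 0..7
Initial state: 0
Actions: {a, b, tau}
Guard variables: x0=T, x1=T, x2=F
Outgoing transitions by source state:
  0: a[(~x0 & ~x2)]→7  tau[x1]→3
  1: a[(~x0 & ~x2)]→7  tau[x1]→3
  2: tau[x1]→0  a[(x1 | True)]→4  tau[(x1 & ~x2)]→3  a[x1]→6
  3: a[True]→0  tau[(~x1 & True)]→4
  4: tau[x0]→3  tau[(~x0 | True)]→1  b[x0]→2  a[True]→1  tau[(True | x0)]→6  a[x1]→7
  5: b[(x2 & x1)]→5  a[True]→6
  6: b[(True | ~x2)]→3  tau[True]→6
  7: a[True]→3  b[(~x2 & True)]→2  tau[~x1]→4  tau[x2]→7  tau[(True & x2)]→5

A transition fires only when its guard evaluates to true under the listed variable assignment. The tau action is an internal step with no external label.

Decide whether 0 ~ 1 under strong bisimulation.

Refine partition for ~:
  P[0] = {{0,1,2,3,4,5,6,7}}
  P[1] = {{0,1},{2},{3,5},{4},{6},{7}}
  P[2] = {{0,1},{2},{3},{4},{5},{6},{7}}
stable after 3 split(s): 7 block(s)
[0]={0,1}  [1]={0,1}

Answer: BISIMILAR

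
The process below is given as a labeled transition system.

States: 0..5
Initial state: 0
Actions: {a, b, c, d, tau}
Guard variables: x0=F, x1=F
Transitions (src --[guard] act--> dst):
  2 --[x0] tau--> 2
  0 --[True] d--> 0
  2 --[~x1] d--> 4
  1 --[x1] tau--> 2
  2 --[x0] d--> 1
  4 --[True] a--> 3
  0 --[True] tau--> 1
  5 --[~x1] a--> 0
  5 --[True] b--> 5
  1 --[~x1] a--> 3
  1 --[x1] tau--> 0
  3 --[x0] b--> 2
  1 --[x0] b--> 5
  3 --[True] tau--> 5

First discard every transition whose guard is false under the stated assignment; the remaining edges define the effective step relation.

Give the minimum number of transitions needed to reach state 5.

BFS to 5:
  L0 = {0}
  L1 = {1}
  L2 = {3}
  L3 = {5}
first hit 5 at d=3 via tau·a·tau

Answer: 3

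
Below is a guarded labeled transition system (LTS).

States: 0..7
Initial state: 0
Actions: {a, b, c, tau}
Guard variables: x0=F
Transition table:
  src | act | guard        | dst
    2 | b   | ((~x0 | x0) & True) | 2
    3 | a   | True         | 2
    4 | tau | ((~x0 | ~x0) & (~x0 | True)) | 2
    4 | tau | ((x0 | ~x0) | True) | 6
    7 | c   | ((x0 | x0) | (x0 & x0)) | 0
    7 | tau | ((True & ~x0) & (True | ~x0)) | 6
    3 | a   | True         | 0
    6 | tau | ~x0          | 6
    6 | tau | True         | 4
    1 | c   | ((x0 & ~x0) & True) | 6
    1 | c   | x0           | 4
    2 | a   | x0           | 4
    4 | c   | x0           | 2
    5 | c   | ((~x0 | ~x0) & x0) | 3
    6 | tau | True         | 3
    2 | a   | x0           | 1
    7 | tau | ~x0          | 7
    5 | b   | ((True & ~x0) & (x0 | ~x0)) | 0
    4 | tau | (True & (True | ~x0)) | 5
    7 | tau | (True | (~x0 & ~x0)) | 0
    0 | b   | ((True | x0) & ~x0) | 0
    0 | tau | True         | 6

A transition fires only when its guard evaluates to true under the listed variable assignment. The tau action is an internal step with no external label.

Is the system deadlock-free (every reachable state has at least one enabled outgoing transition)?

R = {0,2,3,4,5,6}
  0: b→0  tau→6  [2 exit(s)]
  2: b→2  [1 exit(s)]
  3: a→0  a→2  [2 exit(s)]
  4: tau→2  tau→5  tau→6  [3 exit(s)]
  5: b→0  [1 exit(s)]
  6: tau→3  tau→4  tau→6  [3 exit(s)]

Answer: DEADLOCK-FREE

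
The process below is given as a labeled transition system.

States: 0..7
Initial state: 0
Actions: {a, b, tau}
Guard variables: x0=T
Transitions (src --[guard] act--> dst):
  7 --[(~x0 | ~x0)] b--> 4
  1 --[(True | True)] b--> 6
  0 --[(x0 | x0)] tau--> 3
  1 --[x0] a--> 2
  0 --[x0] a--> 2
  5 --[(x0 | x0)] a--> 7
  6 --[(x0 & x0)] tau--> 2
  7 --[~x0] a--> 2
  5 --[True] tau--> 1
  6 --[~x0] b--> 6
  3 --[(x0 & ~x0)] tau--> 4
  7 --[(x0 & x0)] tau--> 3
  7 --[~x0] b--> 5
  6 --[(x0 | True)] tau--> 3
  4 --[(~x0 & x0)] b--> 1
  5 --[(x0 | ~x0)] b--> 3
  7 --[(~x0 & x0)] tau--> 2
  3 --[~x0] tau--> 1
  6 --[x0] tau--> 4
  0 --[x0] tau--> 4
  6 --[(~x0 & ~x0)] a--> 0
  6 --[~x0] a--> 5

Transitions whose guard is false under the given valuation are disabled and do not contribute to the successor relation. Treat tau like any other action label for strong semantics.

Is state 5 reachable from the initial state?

12 transition(s) survive guard evaluation.
L0 = {0}
L1 = {2,3,4}  total {0,2,3,4}
R = {0,2,3,4}

Answer: UNREACHABLE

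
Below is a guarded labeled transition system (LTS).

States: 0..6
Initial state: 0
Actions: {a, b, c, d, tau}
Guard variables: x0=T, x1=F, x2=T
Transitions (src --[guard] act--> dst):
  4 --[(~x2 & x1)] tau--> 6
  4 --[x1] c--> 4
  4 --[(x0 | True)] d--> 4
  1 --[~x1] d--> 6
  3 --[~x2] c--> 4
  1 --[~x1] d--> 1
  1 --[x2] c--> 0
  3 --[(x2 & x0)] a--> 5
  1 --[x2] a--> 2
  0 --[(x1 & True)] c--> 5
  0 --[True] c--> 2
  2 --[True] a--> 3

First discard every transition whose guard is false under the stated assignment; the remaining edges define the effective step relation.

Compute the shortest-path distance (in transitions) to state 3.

Breadth-first toward 3:
  L0 = {0}
  L1 = {2}
  L2 = {3}
depth(3)=2, e.g. c·a

Answer: 2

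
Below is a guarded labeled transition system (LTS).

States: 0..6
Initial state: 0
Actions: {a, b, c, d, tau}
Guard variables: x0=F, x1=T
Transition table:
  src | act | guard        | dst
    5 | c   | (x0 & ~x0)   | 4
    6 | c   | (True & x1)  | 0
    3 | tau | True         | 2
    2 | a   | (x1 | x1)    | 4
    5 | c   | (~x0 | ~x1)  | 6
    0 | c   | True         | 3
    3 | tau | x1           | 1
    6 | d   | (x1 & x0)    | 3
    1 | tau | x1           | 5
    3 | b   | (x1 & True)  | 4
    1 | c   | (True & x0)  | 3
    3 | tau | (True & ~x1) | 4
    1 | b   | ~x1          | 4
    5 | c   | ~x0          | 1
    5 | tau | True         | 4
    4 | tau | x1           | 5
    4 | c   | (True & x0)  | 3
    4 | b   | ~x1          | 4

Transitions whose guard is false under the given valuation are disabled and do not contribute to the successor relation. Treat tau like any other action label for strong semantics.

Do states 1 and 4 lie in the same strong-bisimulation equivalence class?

Compute ~ classes (split until stable):
  π0 = {{0,1,2,3,4,5,6}}
  π1 = {{0,6},{1,4},{2},{3},{5}}
  π2 = {{0},{1,4},{2},{3},{5},{6}}
6 equivalence class(es) (converged in 3)
class of 1: {1,4}; class of 4: {1,4}

Answer: BISIMILAR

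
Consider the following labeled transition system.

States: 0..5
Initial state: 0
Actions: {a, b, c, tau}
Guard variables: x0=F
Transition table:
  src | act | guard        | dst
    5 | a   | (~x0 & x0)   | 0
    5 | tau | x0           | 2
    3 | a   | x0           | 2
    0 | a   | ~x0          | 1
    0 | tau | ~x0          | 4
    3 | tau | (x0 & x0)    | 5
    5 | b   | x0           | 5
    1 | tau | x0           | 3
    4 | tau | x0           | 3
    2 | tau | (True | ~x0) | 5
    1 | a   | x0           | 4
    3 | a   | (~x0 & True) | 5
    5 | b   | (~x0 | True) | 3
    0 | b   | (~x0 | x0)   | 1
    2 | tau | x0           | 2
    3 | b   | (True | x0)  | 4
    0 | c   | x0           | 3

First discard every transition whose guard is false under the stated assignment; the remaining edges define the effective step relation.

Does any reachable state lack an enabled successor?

Answer: DEADLOCK at state 1

Analysis:
Reachable = {0,1,4}
  0: a→1  b→1  tau→4  [deg 3]
  1: ∅  [no exit]
  4: ∅  [no exit]
witness 1: a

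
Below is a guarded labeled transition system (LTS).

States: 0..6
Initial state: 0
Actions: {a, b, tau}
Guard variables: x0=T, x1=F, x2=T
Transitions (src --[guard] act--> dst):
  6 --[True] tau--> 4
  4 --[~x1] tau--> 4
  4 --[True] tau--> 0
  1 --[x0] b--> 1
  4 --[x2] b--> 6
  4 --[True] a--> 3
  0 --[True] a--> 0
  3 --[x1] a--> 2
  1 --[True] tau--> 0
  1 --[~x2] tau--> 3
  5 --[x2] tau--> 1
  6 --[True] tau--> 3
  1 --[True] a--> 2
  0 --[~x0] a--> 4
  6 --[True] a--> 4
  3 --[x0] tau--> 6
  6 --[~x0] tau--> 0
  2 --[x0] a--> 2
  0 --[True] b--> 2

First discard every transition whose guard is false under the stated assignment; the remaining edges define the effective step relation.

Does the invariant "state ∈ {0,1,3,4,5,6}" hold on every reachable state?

Answer: INVARIANT VIOLATED at state 2

Analysis:
Allowed set {0,1,3,4,5,6}
R = {0,2}
  0: ✓
  2: outside
witness against invariant: b → 2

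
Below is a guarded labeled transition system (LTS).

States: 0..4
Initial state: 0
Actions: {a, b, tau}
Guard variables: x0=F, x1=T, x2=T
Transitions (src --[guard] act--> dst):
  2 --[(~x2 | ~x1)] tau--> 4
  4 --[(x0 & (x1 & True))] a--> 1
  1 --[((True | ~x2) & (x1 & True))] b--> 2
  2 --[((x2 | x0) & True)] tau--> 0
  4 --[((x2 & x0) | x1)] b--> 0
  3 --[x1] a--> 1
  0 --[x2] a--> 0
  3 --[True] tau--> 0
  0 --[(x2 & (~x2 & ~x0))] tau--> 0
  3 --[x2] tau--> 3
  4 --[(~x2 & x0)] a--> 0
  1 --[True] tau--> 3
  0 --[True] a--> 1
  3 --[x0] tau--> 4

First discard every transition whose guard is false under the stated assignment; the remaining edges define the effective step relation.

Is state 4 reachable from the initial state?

Answer: UNREACHABLE

Working:
Guard filter leaves 9 enabled edge(s).
L0 = {0}
L1 = {1}  now seen {0,1}
L2 = {2,3}  now seen {0,1,2,3}
Reach set: {0,1,2,3}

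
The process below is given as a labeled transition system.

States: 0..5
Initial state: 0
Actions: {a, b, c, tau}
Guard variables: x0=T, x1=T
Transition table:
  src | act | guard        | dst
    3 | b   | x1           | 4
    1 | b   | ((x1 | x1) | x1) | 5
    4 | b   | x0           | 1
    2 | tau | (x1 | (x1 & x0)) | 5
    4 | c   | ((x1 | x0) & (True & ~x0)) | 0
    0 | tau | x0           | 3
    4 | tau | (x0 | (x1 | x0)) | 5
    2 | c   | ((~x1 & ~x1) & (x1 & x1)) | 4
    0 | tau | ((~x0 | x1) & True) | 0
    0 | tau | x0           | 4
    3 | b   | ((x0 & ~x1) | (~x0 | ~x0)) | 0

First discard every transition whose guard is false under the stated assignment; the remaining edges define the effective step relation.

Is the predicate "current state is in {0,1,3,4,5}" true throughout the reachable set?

Safe = {0,1,3,4,5}
R = {0,1,3,4,5}
  0: ok
  1: ok
  3: ok
  4: ok
  5: ok

Answer: INVARIANT HOLDS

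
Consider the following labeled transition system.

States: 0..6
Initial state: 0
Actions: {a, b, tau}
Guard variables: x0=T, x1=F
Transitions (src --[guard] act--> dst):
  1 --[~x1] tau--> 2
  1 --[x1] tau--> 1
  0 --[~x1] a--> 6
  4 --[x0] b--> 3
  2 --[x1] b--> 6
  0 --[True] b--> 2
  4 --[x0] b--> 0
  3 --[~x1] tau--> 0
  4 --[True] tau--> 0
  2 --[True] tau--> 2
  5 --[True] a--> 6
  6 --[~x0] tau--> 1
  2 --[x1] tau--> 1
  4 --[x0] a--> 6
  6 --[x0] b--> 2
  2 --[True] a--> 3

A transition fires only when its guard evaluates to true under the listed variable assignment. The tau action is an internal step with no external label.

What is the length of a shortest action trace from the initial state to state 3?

BFS to 3:
  Layer 0: {0}
  Layer 1: {2,6}
  Layer 2: {3}
first hit 3 at d=2 via b·a

Answer: 2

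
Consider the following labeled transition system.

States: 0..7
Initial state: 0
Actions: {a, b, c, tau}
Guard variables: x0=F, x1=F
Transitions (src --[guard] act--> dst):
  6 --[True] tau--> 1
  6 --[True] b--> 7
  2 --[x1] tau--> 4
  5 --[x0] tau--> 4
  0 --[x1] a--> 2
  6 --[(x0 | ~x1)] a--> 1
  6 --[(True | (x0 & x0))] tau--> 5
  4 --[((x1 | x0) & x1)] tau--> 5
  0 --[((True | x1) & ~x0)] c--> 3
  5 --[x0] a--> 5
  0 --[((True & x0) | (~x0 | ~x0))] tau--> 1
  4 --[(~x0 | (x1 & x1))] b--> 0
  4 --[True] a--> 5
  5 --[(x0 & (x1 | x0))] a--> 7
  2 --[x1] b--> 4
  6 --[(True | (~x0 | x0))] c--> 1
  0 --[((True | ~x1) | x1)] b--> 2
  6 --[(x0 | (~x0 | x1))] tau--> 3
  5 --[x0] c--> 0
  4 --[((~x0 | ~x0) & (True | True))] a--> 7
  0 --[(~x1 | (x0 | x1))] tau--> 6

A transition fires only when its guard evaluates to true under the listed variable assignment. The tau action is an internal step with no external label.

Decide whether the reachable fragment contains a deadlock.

Answer: DEADLOCK at state 1

Trace:
Reach set: {0,1,2,3,5,6,7}
  0: b→2  c→3  tau→1  tau→6  [4 exit(s)]
  1: ∅  [no exit]
  2: ∅  [no exit]
  3: ∅  [no exit]
  5: ∅  [no exit]
  6: a→1  b→7  c→1  tau→1  tau→3  tau→5  [6 exit(s)]
  7: ∅  [no exit]
Path to 1: tau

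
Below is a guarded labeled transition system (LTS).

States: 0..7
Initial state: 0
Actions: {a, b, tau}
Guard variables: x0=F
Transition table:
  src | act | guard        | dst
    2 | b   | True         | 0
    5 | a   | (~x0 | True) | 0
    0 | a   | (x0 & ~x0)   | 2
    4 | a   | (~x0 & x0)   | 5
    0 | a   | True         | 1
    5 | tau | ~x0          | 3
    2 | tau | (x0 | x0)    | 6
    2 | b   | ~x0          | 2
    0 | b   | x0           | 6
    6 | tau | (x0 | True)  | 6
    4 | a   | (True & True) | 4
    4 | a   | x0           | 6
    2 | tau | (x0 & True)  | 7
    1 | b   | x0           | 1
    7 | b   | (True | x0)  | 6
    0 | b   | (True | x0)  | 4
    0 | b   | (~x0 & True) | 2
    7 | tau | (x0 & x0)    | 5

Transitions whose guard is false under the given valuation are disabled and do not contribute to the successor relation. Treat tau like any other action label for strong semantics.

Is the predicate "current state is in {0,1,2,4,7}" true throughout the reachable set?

Inv-set: {0,1,2,4,7}
Reach set: {0,1,2,4}
  0: ok
  1: ok
  2: ok
  4: ok

Answer: INVARIANT HOLDS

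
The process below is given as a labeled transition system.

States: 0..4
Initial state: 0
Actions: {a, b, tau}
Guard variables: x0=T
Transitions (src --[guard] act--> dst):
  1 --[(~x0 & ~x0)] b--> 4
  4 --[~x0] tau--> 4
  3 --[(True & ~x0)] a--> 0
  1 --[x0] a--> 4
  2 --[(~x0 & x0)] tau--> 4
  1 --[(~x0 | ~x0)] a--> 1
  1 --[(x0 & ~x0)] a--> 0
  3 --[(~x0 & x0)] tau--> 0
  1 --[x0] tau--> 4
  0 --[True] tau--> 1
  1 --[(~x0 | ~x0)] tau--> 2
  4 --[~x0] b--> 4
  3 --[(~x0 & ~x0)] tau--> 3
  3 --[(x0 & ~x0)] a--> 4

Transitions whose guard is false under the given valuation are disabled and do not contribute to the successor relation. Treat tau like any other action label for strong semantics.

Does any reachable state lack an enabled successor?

R = {0,1,4}
  0: tau→1  [1 out]
  1: a→4  tau→4  [2 out]
  4: ∅  [STUCK]
witness 4: tau·a

Answer: DEADLOCK at state 4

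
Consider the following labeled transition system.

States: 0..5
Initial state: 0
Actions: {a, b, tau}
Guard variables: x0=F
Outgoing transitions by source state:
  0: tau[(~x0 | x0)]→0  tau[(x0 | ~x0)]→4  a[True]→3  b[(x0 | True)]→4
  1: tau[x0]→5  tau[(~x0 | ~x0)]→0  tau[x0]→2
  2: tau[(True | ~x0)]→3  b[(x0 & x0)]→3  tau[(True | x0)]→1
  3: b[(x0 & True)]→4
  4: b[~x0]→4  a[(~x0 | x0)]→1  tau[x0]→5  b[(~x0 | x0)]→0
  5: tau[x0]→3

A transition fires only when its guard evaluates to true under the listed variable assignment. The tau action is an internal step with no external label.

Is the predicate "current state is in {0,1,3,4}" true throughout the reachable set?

Answer: INVARIANT HOLDS

Trace:
Safe = {0,1,3,4}
Reachable = {0,1,3,4}
  0: ok
  1: ok
  3: ok
  4: ok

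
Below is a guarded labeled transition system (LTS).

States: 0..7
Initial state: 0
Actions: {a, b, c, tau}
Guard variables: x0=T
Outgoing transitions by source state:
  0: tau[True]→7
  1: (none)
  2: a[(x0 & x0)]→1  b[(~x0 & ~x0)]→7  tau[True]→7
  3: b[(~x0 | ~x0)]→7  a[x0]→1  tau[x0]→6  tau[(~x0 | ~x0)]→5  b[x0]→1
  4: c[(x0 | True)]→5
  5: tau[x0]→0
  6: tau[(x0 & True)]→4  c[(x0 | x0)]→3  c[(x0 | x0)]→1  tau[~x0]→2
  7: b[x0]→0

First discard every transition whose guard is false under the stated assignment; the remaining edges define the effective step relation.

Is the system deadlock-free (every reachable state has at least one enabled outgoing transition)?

Reachable = {0,7}
  0: tau→7  [1 exit(s)]
  7: b→0  [1 exit(s)]

Answer: DEADLOCK-FREE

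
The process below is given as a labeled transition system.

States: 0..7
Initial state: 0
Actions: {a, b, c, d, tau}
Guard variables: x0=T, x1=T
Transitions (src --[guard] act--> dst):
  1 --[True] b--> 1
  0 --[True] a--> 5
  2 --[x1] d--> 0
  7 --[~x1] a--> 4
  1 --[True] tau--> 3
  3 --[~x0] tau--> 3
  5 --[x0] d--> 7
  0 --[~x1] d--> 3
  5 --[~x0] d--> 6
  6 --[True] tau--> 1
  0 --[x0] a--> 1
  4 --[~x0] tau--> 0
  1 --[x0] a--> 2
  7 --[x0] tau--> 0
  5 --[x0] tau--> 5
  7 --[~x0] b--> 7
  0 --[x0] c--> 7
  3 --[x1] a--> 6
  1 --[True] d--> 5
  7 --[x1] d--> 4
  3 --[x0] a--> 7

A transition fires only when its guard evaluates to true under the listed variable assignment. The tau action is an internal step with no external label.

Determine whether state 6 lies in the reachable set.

Answer: REACHABLE

Analysis:
Guard filter leaves 15 enabled edge(s).
depth 0: {0}
depth 1: {1,5,7}  total {0,1,5,7}
depth 2: {2,3,4}  total {0,1,2,3,4,5,7}
depth 3: {6}  total {0,1,2,3,4,5,6,7}
Reach set: {0,1,2,3,4,5,6,7}
trace reaching 6: a·tau·a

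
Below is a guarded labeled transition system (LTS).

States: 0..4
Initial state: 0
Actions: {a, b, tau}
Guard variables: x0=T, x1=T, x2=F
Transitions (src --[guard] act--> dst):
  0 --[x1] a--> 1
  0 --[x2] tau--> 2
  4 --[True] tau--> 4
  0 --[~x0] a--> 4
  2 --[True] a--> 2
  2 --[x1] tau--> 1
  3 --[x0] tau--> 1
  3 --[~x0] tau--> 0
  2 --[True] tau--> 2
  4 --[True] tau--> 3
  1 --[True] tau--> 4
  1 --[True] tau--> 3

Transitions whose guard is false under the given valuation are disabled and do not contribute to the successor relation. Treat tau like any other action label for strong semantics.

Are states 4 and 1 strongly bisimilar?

Refine partition for ~:
  π0 = {{0,1,2,3,4}}
  π1 = {{0},{1,3,4},{2}}
Fixed point at round 2; 3 class(es).
4∈{1,3,4}, 1∈{1,3,4}

Answer: BISIMILAR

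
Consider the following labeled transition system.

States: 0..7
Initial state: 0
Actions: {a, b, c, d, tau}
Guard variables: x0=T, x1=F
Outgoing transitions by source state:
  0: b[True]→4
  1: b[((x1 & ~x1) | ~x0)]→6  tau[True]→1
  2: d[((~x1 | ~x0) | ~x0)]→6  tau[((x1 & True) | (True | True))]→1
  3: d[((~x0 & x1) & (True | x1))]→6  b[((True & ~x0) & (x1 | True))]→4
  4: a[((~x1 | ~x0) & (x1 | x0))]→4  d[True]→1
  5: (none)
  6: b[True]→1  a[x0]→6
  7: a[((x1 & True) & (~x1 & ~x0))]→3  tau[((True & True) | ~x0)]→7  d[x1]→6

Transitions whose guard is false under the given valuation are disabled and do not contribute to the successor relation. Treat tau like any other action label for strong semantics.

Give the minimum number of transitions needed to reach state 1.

Layered search for 1:
  depth 0: {0}
  depth 1: {4}
  depth 2: {1}
first hit 1 at d=2 via b·d

Answer: 2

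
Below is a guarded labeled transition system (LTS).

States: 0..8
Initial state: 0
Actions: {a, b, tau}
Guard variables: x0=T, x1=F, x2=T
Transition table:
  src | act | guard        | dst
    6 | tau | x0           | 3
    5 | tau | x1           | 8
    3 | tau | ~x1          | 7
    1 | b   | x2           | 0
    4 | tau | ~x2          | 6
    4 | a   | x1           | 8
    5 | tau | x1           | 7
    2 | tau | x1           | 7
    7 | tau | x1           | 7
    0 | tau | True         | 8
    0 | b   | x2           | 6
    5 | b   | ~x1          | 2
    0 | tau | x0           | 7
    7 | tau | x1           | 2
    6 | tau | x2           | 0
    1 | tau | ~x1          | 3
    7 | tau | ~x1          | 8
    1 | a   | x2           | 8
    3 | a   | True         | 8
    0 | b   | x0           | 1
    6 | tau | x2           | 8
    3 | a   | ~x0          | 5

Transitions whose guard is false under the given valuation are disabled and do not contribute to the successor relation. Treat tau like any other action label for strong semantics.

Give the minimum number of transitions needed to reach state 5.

Layered search for 5:
  L0 = {0}
  L1 = {1,6,7,8}
  L2 = {3}
5 never appears.

Answer: UNREACHABLE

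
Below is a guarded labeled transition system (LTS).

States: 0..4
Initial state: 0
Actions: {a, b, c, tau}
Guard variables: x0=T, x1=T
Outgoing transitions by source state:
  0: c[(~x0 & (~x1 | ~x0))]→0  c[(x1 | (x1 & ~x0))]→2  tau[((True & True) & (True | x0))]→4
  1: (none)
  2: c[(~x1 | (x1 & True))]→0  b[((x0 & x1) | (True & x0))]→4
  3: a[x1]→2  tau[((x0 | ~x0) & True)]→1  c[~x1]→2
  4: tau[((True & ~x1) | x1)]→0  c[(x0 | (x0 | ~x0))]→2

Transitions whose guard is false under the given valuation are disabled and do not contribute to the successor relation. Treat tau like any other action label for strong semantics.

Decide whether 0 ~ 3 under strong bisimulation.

Refine partition for ~:
  π0 = {{0,1,2,3,4}}
  π1 = {{0,4},{1},{2},{3}}
stable after 2 split(s): 4 block(s)
[0]={0,4}  [3]={3}

Answer: NOT BISIMILAR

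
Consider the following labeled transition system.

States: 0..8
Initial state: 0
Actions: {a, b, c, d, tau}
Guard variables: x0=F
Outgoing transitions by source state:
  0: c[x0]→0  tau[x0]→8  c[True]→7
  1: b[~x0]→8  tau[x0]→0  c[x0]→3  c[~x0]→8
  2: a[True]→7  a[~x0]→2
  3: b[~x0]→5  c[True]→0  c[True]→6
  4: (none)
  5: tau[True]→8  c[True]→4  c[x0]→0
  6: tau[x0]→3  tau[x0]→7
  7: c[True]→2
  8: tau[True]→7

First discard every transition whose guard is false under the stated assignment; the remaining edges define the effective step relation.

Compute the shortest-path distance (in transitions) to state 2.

BFS to 2:
  Layer 0: {0}
  Layer 1: {7}
  Layer 2: {2}
2 enters at depth 2; path c·c

Answer: 2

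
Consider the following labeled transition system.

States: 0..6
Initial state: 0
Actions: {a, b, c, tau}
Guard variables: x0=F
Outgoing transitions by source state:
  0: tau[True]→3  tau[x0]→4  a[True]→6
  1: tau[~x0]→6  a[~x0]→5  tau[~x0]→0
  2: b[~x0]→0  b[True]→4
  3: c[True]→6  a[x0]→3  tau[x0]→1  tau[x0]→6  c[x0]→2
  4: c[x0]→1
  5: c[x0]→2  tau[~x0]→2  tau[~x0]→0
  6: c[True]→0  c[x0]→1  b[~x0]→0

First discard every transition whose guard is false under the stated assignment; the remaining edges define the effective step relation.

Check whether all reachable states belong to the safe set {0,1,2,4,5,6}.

Allowed set {0,1,2,4,5,6}
Reachable = {0,3,6}
  0: ok
  3: VIOLATES
  6: ok
witness against invariant: tau → 3

Answer: INVARIANT VIOLATED at state 3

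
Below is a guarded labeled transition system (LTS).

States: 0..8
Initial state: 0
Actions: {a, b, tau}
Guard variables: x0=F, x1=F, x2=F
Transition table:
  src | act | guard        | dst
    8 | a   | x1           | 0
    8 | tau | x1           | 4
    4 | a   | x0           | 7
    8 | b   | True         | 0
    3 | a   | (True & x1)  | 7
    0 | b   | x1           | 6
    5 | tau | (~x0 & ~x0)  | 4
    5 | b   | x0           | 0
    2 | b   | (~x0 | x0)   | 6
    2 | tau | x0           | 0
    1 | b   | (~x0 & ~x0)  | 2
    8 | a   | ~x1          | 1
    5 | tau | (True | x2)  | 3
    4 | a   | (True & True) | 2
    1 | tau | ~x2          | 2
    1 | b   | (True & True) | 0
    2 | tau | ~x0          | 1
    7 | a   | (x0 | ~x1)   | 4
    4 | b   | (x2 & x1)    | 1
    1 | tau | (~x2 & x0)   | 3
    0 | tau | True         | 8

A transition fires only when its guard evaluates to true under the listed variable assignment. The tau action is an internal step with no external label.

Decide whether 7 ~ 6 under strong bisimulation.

Refine partition for ~:
  P[0] = {{0,1,2,3,4,5,6,7,8}}
  P[1] = {{0,5},{1,2},{3,6},{4,7},{8}}
  P[2] = {{0},{1},{2},{3,6},{4},{5},{7},{8}}
stable after 3 split(s): 8 block(s)
[7]={7}  [6]={3,6}

Answer: NOT BISIMILAR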